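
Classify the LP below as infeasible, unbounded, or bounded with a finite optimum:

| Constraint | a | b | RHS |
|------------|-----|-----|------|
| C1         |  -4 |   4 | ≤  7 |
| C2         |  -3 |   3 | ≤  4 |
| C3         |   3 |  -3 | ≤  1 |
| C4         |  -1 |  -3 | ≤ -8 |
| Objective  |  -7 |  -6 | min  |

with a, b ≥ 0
Feasible point: (2, 2) satisfies every constraint, so the LP is feasible.
Direction d = (1, 1): for each constraint row a, a·d ≤ 0 —
  (-4)(1) + (4)(1) = 0 ≤ 0
  (-3)(1) + (3)(1) = 0 ≤ 0
  (3)(1) + (-3)(1) = 0 ≤ 0
  (-1)(1) + (-3)(1) = -4 ≤ 0
and d ≥ 0, so (2, 2) + t·d stays feasible for every t ≥ 0. Along this ray z = -7a - 6b changes by -13 per unit t, so z → −∞.

Unbounded: there is a feasible ray along which z → −∞.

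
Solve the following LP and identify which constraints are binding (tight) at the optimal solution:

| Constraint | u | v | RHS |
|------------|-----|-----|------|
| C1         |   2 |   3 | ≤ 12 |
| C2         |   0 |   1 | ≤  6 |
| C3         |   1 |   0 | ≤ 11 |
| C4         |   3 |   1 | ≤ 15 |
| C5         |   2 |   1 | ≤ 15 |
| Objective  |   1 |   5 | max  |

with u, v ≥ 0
Optimal: u = 0, v = 4
Binding: C1, u ≥ 0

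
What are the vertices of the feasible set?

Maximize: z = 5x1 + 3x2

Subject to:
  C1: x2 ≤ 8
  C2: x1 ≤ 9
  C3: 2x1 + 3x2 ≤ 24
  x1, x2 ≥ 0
Each vertex is the intersection of two constraint boundaries that also satisfies all remaining constraints:
  x1 = 0 and x2 = 0 → (0, 0)
  x1 = 9 and x2 = 0 → (9, 0)
  x1 = 9 and 2x1 + 3x2 = 24 → (9, 2)
  x2 = 8 and 2x1 + 3x2 = 24 → (0, 8)

Vertices: (0, 0), (9, 0), (9, 2), (0, 8)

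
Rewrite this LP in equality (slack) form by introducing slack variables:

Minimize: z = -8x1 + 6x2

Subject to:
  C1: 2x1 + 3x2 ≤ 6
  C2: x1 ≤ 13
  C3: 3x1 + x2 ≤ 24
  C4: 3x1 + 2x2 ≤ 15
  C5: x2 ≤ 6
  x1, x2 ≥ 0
min z = -8x1 + 6x2

s.t.
  2x1 + 3x2 + s1 = 6
  x1 + s2 = 13
  3x1 + x2 + s3 = 24
  3x1 + 2x2 + s4 = 15
  x2 + s5 = 6
  x1, x2, s1, s2, s3, s4, s5 ≥ 0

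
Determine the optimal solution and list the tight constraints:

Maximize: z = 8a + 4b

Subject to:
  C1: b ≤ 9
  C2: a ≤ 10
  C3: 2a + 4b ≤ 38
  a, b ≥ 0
Optimal: a = 10, b = 4.5
Slack at optimum:
  C1: slack = 4.5
  C2: slack = 0 (binding)
  C3: slack = 0 (binding)
  a ≥ 0: a = 10
  b ≥ 0: b = 4.5
Binding constraints: C2, C3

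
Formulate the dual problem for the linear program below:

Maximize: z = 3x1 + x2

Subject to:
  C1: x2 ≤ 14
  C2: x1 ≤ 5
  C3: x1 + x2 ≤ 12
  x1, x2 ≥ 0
Minimize: z = 14y1 + 5y2 + 12y3

Subject to:
  C1: -y2 - y3 ≤ -3
  C2: -y1 - y3 ≤ -1
  y1, y2, y3 ≥ 0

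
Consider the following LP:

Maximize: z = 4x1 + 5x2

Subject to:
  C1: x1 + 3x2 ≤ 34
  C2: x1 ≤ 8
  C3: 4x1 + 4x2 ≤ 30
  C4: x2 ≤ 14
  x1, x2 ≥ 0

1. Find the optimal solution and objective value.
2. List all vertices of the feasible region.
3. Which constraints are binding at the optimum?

1. x1 = 0, x2 = 7.5, z = 37.5
2. (0, 0), (7.5, 0), (0, 7.5)
3. C3, x1 ≥ 0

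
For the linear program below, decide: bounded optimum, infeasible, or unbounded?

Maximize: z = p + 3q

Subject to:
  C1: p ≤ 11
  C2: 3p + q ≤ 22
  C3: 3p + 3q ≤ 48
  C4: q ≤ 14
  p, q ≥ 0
The point (2, 14) satisfies every constraint, so the LP is feasible; the constraints give p ≤ 11 and q ≤ 14, which with p, q ≥ 0 keep the feasible region inside a bounded box. A feasible, bounded LP attains a finite optimum at a vertex.

Evaluating z = p + 3q at each vertex:
  (0, 0): z = 0
  (7.333, 0): z = 7.333
  (3, 13): z = 42
  (2, 14): z = 44
  (0, 14): z = 42

Feasible with finite optimum z* = 44 at (2, 14).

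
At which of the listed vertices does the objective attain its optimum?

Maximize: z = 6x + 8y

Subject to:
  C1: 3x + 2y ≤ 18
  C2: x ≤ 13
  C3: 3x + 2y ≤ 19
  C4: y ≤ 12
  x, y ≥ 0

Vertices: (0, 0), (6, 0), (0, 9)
Evaluating z = 6x + 8y at each vertex:
  (0, 0): z = 0
  (6, 0): z = 36
  (0, 9): z = 72

The largest value is z = 72, attained at (0, 9).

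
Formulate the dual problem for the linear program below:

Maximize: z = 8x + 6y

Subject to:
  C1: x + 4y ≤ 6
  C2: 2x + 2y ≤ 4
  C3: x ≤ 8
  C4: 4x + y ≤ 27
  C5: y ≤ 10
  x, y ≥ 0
Minimize: z = 6y1 + 4y2 + 8y3 + 27y4 + 10y5

Subject to:
  C1: -y1 - 2y2 - y3 - 4y4 ≤ -8
  C2: -4y1 - 2y2 - y4 - y5 ≤ -6
  y1, y2, y3, y4, y5 ≥ 0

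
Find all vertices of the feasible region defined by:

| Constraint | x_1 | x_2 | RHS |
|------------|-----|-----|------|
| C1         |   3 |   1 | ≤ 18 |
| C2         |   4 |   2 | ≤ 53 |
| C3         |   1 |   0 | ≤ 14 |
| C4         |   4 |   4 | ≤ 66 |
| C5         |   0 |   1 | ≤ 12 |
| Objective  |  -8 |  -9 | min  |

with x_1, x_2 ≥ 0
Each vertex is the intersection of two constraint boundaries that also satisfies all remaining constraints:
  x_1 = 0 and x_2 = 0 → (0, 0)
  3x_1 + x_2 = 18 and x_2 = 0 → (6, 0)
  3x_1 + x_2 = 18 and x_2 = 12 → (2, 12)
  x_2 = 12 and x_1 = 0 → (0, 12)

Vertices: (0, 0), (6, 0), (2, 12), (0, 12)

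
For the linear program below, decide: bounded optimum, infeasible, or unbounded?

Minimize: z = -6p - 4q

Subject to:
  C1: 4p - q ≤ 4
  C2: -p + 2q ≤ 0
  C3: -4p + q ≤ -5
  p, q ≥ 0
C1 requires 4p - q ≤ 4, while C3 (-4p + q ≤ -5) is equivalent to 4p - q ≥ 5. Together they would need 5 ≤ 4p - q ≤ 4, which is impossible since 5 > 4. No point satisfies all constraints.

Infeasible — the constraint set is empty.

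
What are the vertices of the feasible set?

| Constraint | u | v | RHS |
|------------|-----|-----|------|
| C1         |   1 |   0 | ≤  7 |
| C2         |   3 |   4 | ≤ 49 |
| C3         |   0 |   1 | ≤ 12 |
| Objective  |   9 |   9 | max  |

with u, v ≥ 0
Each vertex is the intersection of two constraint boundaries that also satisfies all remaining constraints:
  u = 0 and v = 0 → (0, 0)
  u = 7 and v = 0 → (7, 0)
  u = 7 and 3u + 4v = 49 → (7, 7)
  3u + 4v = 49 and v = 12 → (0.3333, 12)
  v = 12 and u = 0 → (0, 12)

Vertices: (0, 0), (7, 0), (7, 7), (0.3333, 12), (0, 12)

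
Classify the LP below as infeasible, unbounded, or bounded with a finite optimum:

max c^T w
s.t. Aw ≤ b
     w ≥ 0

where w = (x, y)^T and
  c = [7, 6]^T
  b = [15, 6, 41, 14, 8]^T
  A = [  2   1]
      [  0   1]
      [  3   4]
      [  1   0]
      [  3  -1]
The point (4.5, 6) satisfies every constraint, so the LP is feasible; the constraints give x ≤ 14 and y ≤ 6, which with x, y ≥ 0 keep the feasible region inside a bounded box. A feasible, bounded LP attains a finite optimum at a vertex.

Evaluating z = 7x + 6y at each vertex:
  (0, 0): z = 0
  (2.667, 0): z = 18.67
  (4.6, 5.8): z = 67
  (4.5, 6): z = 67.5
  (0, 6): z = 36

Bounded optimum: z* = 67.5 at (4.5, 6).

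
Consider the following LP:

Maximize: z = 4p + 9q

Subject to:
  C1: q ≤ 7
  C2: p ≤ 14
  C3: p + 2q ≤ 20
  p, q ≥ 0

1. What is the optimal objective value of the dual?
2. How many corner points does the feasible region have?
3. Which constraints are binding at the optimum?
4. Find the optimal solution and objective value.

1. 87 (by strong duality, equal to the primal optimum)
2. 5
3. C1, C3
4. p = 6, q = 7, z = 87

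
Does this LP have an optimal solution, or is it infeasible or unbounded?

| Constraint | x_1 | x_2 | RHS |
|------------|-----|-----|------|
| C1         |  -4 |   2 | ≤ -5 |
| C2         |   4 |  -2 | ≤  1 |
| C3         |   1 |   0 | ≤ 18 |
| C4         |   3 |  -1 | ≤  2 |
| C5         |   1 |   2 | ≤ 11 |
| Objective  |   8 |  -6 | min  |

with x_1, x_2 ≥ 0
C2 requires 4x_1 - 2x_2 ≤ 1, while C1 (-4x_1 + 2x_2 ≤ -5) is equivalent to 4x_1 - 2x_2 ≥ 5. Together they would need 5 ≤ 4x_1 - 2x_2 ≤ 1, which is impossible since 5 > 1. No point satisfies all constraints.

The feasible region is empty; the LP is infeasible.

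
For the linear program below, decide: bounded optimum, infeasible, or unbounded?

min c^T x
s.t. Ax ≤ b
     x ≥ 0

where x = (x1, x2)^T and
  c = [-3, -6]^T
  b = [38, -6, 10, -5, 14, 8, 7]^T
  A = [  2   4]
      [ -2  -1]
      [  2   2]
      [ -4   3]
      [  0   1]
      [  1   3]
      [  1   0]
The point (3.5, 1.5) satisfies every constraint, so the LP is feasible; the constraints give x1 ≤ 7 and x2 ≤ 14, which with x1, x2 ≥ 0 keep the feasible region inside a bounded box. A feasible, bounded LP attains a finite optimum at a vertex.

The LP has an optimal solution: (3.5, 1.5) with z = -19.5.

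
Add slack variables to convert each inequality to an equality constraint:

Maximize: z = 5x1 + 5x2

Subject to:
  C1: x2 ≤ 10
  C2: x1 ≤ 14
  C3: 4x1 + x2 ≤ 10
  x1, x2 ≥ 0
max z = 5x1 + 5x2

s.t.
  x2 + s1 = 10
  x1 + s2 = 14
  4x1 + x2 + s3 = 10
  x1, x2, s1, s2, s3 ≥ 0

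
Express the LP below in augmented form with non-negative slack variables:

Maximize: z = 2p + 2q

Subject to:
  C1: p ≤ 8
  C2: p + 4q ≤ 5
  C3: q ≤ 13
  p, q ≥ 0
max z = 2p + 2q

s.t.
  p + s1 = 8
  p + 4q + s2 = 5
  q + s3 = 13
  p, q, s1, s2, s3 ≥ 0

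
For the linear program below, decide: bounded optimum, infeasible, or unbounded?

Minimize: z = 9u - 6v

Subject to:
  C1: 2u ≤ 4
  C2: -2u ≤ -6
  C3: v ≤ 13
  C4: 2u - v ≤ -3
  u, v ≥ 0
C1 requires 2u ≤ 4, while C2 (-2u ≤ -6) is equivalent to 2u ≥ 6. Together they would need 6 ≤ 2u ≤ 4, which is impossible since 6 > 4. No point satisfies all constraints.

The feasible region is empty; the LP is infeasible.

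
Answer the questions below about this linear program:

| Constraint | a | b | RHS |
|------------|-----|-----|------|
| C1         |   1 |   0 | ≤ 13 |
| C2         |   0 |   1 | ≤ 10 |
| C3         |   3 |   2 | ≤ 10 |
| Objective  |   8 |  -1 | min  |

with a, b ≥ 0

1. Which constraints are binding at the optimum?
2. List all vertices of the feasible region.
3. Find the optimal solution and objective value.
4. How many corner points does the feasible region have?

1. C3, a ≥ 0
2. (0, 0), (3.333, 0), (0, 5)
3. a = 0, b = 5, z = -5
4. 3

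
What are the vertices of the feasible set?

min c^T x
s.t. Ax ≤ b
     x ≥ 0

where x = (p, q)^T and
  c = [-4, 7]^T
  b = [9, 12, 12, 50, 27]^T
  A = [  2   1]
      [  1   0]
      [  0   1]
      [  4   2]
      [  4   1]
Each vertex is the intersection of two constraint boundaries that also satisfies all remaining constraints:
  p = 0 and q = 0 → (0, 0)
  2p + q = 9 and q = 0 → (4.5, 0)
  2p + q = 9 and p = 0 → (0, 9)

Vertices: (0, 0), (4.5, 0), (0, 9)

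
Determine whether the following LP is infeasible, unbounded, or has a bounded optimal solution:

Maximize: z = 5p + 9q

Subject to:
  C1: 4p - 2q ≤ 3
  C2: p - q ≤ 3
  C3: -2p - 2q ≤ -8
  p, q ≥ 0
Feasible point: (0, 4) satisfies every constraint, so the LP is feasible.
Direction d = (0, 1): for each constraint row a, a·d ≤ 0 —
  (4)(0) + (-2)(1) = -2 ≤ 0
  (1)(0) + (-1)(1) = -1 ≤ 0
  (-2)(0) + (-2)(1) = -2 ≤ 0
and d ≥ 0, so (0, 4) + t·d stays feasible for every t ≥ 0. Along this ray z = 5p + 9q changes by 9 per unit t, so z → +∞.

The LP is unbounded; z can be made arbitrarily large.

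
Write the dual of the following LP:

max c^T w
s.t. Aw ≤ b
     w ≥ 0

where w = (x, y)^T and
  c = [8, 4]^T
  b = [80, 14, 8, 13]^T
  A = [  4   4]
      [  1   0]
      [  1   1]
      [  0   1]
Minimize: z = 80y1 + 14y2 + 8y3 + 13y4

Subject to:
  C1: -4y1 - y2 - y3 ≤ -8
  C2: -4y1 - y3 - y4 ≤ -4
  y1, y2, y3, y4 ≥ 0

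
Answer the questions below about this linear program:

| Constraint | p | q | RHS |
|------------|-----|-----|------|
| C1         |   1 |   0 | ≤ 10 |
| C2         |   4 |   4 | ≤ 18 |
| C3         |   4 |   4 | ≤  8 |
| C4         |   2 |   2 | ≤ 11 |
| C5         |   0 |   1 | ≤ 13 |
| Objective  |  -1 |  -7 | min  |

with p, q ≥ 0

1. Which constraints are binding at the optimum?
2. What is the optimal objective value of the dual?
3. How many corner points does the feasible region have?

1. C3, p ≥ 0
2. -14 (by strong duality, equal to the primal optimum)
3. 3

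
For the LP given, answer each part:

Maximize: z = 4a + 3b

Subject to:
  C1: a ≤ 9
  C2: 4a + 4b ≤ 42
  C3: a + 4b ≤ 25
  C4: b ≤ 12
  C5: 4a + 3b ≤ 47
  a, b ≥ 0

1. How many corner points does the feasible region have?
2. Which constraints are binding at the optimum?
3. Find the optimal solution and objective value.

1. 5
2. C1, C2
3. a = 9, b = 1.5, z = 40.5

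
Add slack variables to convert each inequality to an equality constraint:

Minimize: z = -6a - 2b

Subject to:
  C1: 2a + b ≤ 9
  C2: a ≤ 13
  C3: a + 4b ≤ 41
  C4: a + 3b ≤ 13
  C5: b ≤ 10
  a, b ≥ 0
min z = -6a - 2b

s.t.
  2a + b + s1 = 9
  a + s2 = 13
  a + 4b + s3 = 41
  a + 3b + s4 = 13
  b + s5 = 10
  a, b, s1, s2, s3, s4, s5 ≥ 0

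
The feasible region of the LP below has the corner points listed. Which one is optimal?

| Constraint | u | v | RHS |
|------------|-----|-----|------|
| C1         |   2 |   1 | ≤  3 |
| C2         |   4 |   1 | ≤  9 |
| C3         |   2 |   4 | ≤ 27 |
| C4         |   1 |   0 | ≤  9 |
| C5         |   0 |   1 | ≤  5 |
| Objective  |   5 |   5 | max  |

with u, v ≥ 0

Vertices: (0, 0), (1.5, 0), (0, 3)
Evaluating z = 5u + 5v at each vertex:
  (0, 0): z = 0
  (1.5, 0): z = 7.5
  (0, 3): z = 15

The largest value is z = 15, attained at (0, 3).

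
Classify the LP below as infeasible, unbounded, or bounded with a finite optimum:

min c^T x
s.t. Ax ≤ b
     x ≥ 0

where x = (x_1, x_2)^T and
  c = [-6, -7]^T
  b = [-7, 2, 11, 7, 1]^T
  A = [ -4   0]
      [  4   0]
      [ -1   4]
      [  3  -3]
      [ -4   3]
One constraint requires 4x_1 ≤ 2, while the constraint -4x_1 ≤ -7 is equivalent to 4x_1 ≥ 7. Together they would need 7 ≤ 4x_1 ≤ 2, which is impossible since 7 > 2. No point satisfies all constraints.

Infeasible — the constraint set is empty.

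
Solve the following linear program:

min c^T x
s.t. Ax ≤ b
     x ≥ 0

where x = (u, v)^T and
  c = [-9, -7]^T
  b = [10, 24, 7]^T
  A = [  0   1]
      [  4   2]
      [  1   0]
Each vertex is the intersection of two constraint boundaries that also satisfies all remaining constraints:
  u = 0 and v = 0 → (0, 0)
  4u + 2v = 24 and v = 0 → (6, 0)
  v = 10 and 4u + 2v = 24 → (1, 10)
  v = 10 and u = 0 → (0, 10)

Evaluating z = -9u - 7v at each vertex:
  (0, 0): z = 0
  (6, 0): z = -54
  (1, 10): z = -79
  (0, 10): z = -70

The minimum is at (1, 10) with z = -79.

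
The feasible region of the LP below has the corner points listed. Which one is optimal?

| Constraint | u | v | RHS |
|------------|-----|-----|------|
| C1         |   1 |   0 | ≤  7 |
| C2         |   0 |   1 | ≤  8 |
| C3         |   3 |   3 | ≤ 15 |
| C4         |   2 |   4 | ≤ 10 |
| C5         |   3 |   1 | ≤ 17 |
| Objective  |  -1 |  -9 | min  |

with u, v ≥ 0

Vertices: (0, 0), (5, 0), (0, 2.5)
Evaluating z = -u - 9v at each vertex:
  (0, 0): z = 0
  (5, 0): z = -5
  (0, 2.5): z = -22.5

The smallest value is z = -22.5, attained at (0, 2.5).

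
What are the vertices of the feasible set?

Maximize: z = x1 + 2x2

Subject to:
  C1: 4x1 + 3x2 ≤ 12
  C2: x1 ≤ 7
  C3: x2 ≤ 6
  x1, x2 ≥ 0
Each vertex is the intersection of two constraint boundaries that also satisfies all remaining constraints:
  x1 = 0 and x2 = 0 → (0, 0)
  4x1 + 3x2 = 12 and x2 = 0 → (3, 0)
  4x1 + 3x2 = 12 and x1 = 0 → (0, 4)

Vertices: (0, 0), (3, 0), (0, 4)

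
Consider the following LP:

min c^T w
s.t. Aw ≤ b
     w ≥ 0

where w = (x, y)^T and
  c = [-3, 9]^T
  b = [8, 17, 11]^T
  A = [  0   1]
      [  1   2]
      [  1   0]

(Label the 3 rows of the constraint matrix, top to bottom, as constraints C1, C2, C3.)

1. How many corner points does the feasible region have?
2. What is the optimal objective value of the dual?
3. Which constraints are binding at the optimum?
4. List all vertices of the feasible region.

1. 5
2. -33 (by strong duality, equal to the primal optimum)
3. C3, y ≥ 0
4. (0, 0), (11, 0), (11, 3), (1, 8), (0, 8)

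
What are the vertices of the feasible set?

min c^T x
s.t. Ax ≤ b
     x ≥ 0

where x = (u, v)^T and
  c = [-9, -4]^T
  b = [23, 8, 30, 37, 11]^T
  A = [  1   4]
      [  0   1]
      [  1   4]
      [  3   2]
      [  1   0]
Each vertex is the intersection of two constraint boundaries that also satisfies all remaining constraints:
  u = 0 and v = 0 → (0, 0)
  u = 11 and v = 0 → (11, 0)
  3u + 2v = 37 and u = 11 → (11, 2)
  u + 4v = 23 and 3u + 2v = 37 → (10.2, 3.2)
  u + 4v = 23 and u = 0 → (0, 5.75)

Vertices: (0, 0), (11, 0), (11, 2), (10.2, 3.2), (0, 5.75)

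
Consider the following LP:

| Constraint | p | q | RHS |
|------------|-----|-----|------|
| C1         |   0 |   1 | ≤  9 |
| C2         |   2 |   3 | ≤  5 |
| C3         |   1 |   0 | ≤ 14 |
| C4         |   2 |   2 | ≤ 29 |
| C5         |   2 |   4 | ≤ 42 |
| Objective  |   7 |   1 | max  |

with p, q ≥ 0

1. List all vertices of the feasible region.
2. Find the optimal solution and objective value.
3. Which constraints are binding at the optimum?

1. (0, 0), (2.5, 0), (0, 1.667)
2. p = 2.5, q = 0, z = 17.5
3. C2, q ≥ 0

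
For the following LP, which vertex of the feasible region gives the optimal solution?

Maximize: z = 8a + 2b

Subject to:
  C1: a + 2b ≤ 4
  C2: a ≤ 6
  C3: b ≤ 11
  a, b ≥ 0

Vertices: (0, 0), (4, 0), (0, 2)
(4, 0) with z = 32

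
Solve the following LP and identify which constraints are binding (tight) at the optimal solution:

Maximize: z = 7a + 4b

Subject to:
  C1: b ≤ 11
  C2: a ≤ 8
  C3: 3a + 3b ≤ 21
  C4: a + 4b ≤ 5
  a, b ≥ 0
Optimal: a = 5, b = 0
Slack at optimum:
  C1: slack = 11
  C2: slack = 3
  C3: slack = 6
  C4: slack = 0 (binding)
  a ≥ 0: a = 5
  b ≥ 0: b = 0 (binding)
Binding constraints: C4, b ≥ 0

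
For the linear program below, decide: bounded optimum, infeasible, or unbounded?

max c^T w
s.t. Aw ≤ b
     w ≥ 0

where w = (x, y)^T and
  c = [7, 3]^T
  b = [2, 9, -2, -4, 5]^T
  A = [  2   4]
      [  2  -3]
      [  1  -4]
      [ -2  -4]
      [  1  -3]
One constraint requires 2x + 4y ≤ 2, while the constraint -2x - 4y ≤ -4 is equivalent to 2x + 4y ≥ 4. Together they would need 4 ≤ 2x + 4y ≤ 2, which is impossible since 4 > 2. No point satisfies all constraints.

Infeasible — the constraint set is empty.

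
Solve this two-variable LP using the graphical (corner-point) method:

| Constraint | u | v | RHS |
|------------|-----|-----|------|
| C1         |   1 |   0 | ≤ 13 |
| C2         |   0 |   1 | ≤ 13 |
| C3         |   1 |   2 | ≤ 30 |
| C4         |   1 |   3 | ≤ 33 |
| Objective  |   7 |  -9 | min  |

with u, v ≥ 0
u = 0, v = 11, z = -99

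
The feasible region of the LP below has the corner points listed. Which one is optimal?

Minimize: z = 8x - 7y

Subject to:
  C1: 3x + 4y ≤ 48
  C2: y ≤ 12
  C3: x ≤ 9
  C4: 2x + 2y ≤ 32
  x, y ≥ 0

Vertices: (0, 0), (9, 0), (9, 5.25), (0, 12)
Evaluating z = 8x - 7y at each vertex:
  (0, 0): z = 0
  (9, 0): z = 72
  (9, 5.25): z = 35.25
  (0, 12): z = -84

The smallest value is z = -84, attained at (0, 12).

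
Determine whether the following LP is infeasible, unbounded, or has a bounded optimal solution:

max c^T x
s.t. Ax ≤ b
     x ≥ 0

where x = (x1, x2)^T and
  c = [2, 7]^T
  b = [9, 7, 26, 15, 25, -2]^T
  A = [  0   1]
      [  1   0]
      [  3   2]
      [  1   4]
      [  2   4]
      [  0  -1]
The point (7, 2) satisfies every constraint, so the LP is feasible; the constraints give x1 ≤ 7 and x2 ≤ 9, which with x1, x2 ≥ 0 keep the feasible region inside a bounded box. A feasible, bounded LP attains a finite optimum at a vertex.

The LP has an optimal solution: (7, 2) with z = 28.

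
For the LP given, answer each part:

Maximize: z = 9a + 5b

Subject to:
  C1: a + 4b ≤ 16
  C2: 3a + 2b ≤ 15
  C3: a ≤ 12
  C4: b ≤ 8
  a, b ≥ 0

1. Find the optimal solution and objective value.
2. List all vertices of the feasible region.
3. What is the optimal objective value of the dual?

1. a = 5, b = 0, z = 45
2. (0, 0), (5, 0), (2.8, 3.3), (0, 4)
3. 45 (by strong duality, equal to the primal optimum)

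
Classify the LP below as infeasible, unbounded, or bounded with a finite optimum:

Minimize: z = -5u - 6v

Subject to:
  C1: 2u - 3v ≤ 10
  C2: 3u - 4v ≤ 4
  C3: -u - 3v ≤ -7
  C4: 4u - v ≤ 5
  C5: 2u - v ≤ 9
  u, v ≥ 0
Feasible point: (0, 3) satisfies every constraint, so the LP is feasible.
Direction d = (0, 1): for each constraint row a, a·d ≤ 0 —
  (2)(0) + (-3)(1) = -3 ≤ 0
  (3)(0) + (-4)(1) = -4 ≤ 0
  (-1)(0) + (-3)(1) = -3 ≤ 0
  (4)(0) + (-1)(1) = -1 ≤ 0
  (2)(0) + (-1)(1) = -1 ≤ 0
and d ≥ 0, so (0, 3) + t·d stays feasible for every t ≥ 0. Along this ray z = -5u - 6v changes by -6 per unit t, so z → −∞.

The LP is unbounded; z can be made arbitrarily small.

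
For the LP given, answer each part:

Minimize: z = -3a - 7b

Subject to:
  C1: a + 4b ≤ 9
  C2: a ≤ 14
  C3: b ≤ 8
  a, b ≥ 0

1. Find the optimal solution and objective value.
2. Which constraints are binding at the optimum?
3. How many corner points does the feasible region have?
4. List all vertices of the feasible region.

1. a = 9, b = 0, z = -27
2. C1, b ≥ 0
3. 3
4. (0, 0), (9, 0), (0, 2.25)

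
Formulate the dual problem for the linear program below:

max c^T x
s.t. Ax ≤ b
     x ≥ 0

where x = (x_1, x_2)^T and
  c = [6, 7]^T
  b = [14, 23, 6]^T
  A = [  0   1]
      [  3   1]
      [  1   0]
Minimize: z = 14y1 + 23y2 + 6y3

Subject to:
  C1: -3y2 - y3 ≤ -6
  C2: -y1 - y2 ≤ -7
  y1, y2, y3 ≥ 0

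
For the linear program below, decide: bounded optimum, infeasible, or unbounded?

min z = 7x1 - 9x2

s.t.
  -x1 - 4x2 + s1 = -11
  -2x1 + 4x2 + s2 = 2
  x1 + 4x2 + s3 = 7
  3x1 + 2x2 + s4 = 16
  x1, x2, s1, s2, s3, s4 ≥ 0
The row x1 + 4x2 + s3 = 7 with s3 ≥ 0 requires x1 + 4x2 ≤ 7, while the row -x1 - 4x2 + s1 = -11 with s1 ≥ 0 is equivalent to x1 + 4x2 ≥ 11. Together they would need 11 ≤ x1 + 4x2 ≤ 7, which is impossible since 11 > 7. No point satisfies all constraints.

Infeasible: no point satisfies all constraints simultaneously.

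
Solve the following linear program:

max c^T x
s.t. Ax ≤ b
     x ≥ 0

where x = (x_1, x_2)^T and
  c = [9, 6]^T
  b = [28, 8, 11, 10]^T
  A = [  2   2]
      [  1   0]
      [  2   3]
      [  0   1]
x_1 = 5.5, x_2 = 0, z = 49.5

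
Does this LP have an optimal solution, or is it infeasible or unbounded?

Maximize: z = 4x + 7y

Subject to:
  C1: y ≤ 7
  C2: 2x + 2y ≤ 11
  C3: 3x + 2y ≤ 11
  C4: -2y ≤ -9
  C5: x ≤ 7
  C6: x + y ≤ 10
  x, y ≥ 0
The point (0, 5.5) satisfies every constraint, so the LP is feasible; the constraints give x ≤ 7 and y ≤ 7, which with x, y ≥ 0 keep the feasible region inside a bounded box. A feasible, bounded LP attains a finite optimum at a vertex.

Evaluating z = 4x + 7y at each vertex:
  (0, 4.5): z = 31.5
  (0.6667, 4.5): z = 34.17
  (0, 5.5): z = 38.5

Bounded optimum: z* = 38.5 at (0, 5.5).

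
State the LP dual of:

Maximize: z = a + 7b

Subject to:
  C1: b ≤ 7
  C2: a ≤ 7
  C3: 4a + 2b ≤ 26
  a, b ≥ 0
Minimize: z = 7y1 + 7y2 + 26y3

Subject to:
  C1: -y2 - 4y3 ≤ -1
  C2: -y1 - 2y3 ≤ -7
  y1, y2, y3 ≥ 0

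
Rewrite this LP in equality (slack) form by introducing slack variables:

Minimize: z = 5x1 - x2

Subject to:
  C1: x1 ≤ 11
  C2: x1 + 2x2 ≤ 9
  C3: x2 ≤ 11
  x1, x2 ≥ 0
min z = 5x1 - x2

s.t.
  x1 + s1 = 11
  x1 + 2x2 + s2 = 9
  x2 + s3 = 11
  x1, x2, s1, s2, s3 ≥ 0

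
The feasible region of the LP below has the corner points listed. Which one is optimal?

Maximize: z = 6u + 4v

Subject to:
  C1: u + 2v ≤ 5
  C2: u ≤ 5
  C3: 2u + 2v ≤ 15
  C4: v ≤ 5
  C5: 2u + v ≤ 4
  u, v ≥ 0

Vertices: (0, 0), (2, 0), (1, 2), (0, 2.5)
Evaluating z = 6u + 4v at each vertex:
  (0, 0): z = 0
  (2, 0): z = 12
  (1, 2): z = 14
  (0, 2.5): z = 10

The largest value is z = 14, attained at (1, 2).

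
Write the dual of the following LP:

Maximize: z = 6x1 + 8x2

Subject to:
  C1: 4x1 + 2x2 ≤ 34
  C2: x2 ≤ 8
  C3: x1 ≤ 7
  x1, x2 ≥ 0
Minimize: z = 34y1 + 8y2 + 7y3

Subject to:
  C1: -4y1 - y3 ≤ -6
  C2: -2y1 - y2 ≤ -8
  y1, y2, y3 ≥ 0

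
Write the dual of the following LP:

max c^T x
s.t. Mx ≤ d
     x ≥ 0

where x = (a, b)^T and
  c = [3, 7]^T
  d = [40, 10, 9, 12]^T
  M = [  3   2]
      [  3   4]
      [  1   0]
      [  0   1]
Minimize: z = 40y1 + 10y2 + 9y3 + 12y4

Subject to:
  C1: -3y1 - 3y2 - y3 ≤ -3
  C2: -2y1 - 4y2 - y4 ≤ -7
  y1, y2, y3, y4 ≥ 0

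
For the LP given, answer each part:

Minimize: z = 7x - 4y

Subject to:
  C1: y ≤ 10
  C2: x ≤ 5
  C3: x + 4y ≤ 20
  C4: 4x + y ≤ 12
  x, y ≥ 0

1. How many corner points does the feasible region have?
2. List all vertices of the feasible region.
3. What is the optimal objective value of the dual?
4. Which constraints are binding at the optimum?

1. 4
2. (0, 0), (3, 0), (1.867, 4.533), (0, 5)
3. -20 (by strong duality, equal to the primal optimum)
4. C3, x ≥ 0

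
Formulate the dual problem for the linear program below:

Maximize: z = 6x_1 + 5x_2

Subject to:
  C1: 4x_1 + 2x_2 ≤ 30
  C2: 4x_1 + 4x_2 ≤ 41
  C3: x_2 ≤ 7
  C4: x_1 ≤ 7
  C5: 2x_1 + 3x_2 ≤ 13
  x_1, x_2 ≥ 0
Minimize: z = 30y1 + 41y2 + 7y3 + 7y4 + 13y5

Subject to:
  C1: -4y1 - 4y2 - y4 - 2y5 ≤ -6
  C2: -2y1 - 4y2 - y3 - 3y5 ≤ -5
  y1, y2, y3, y4, y5 ≥ 0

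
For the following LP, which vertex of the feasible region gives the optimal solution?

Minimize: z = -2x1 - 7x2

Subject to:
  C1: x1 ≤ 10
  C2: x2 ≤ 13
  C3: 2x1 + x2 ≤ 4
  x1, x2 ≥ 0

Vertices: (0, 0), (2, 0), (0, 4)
Evaluating z = -2x1 - 7x2 at each vertex:
  (0, 0): z = 0
  (2, 0): z = -4
  (0, 4): z = -28

The smallest value is z = -28, attained at (0, 4).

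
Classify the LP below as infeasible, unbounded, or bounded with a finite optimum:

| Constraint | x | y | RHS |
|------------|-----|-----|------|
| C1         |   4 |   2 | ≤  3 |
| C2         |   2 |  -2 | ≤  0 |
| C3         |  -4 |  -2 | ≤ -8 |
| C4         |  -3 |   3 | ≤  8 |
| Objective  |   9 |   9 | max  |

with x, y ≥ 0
C1 requires 4x + 2y ≤ 3, while C3 (-4x - 2y ≤ -8) is equivalent to 4x + 2y ≥ 8. Together they would need 8 ≤ 4x + 2y ≤ 3, which is impossible since 8 > 3. No point satisfies all constraints.

The feasible region is empty; the LP is infeasible.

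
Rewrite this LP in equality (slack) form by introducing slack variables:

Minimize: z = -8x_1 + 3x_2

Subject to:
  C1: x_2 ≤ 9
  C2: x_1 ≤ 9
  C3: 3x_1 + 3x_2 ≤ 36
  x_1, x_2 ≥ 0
min z = -8x_1 + 3x_2

s.t.
  x_2 + s1 = 9
  x_1 + s2 = 9
  3x_1 + 3x_2 + s3 = 36
  x_1, x_2, s1, s2, s3 ≥ 0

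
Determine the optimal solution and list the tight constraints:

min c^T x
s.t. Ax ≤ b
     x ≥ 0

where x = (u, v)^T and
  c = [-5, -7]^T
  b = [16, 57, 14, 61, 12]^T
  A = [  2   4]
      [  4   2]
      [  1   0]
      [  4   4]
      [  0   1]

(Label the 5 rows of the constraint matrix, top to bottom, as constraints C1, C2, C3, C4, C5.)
Optimal: u = 8, v = 0
Slack at optimum:
  C1: slack = 0 (binding)
  C2: slack = 25
  C3: slack = 6
  C4: slack = 29
  C5: slack = 12
  u ≥ 0: u = 8
  v ≥ 0: v = 0 (binding)
Binding constraints: C1, v ≥ 0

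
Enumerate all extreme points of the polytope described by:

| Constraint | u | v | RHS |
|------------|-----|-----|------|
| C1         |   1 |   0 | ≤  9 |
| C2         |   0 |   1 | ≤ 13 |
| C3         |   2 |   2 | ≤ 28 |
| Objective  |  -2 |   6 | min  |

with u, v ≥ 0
Each vertex is the intersection of two constraint boundaries that also satisfies all remaining constraints:
  u = 0 and v = 0 → (0, 0)
  u = 9 and v = 0 → (9, 0)
  u = 9 and 2u + 2v = 28 → (9, 5)
  v = 13 and 2u + 2v = 28 → (1, 13)
  v = 13 and u = 0 → (0, 13)

Vertices: (0, 0), (9, 0), (9, 5), (1, 13), (0, 13)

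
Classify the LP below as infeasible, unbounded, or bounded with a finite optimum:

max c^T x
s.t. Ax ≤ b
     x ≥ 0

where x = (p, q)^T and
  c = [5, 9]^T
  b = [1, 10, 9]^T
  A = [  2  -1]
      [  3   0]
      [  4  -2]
Feasible point: (0, 0) satisfies every constraint, so the LP is feasible.
Direction d = (0, 1): for each constraint row a, a·d ≤ 0 —
  (2)(0) + (-1)(1) = -1 ≤ 0
  (3)(0) + (0)(1) = 0 ≤ 0
  (4)(0) + (-2)(1) = -2 ≤ 0
and d ≥ 0, so (0, 0) + t·d stays feasible for every t ≥ 0. Along this ray z = 5p + 9q changes by 9 per unit t, so z → +∞.

Unbounded — the objective can increase without bound over the feasible region.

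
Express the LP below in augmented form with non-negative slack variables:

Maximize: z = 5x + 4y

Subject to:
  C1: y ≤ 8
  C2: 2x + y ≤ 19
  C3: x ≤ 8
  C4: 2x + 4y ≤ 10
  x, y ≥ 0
max z = 5x + 4y

s.t.
  y + s1 = 8
  2x + y + s2 = 19
  x + s3 = 8
  2x + 4y + s4 = 10
  x, y, s1, s2, s3, s4 ≥ 0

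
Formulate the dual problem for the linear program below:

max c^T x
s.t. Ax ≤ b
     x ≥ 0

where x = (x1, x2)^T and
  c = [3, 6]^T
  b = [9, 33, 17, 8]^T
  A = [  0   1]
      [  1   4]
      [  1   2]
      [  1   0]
Minimize: z = 9y1 + 33y2 + 17y3 + 8y4

Subject to:
  C1: -y2 - y3 - y4 ≤ -3
  C2: -y1 - 4y2 - 2y3 ≤ -6
  y1, y2, y3, y4 ≥ 0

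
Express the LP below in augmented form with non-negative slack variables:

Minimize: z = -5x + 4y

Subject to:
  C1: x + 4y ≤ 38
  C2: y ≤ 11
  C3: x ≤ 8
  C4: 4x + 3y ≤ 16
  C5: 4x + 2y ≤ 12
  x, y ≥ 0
min z = -5x + 4y

s.t.
  x + 4y + s1 = 38
  y + s2 = 11
  x + s3 = 8
  4x + 3y + s4 = 16
  4x + 2y + s5 = 12
  x, y, s1, s2, s3, s4, s5 ≥ 0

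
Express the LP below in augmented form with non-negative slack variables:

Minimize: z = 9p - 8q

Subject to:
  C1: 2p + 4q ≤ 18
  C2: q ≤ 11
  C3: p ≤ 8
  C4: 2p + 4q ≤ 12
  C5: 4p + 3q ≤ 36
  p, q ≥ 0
min z = 9p - 8q

s.t.
  2p + 4q + s1 = 18
  q + s2 = 11
  p + s3 = 8
  2p + 4q + s4 = 12
  4p + 3q + s5 = 36
  p, q, s1, s2, s3, s4, s5 ≥ 0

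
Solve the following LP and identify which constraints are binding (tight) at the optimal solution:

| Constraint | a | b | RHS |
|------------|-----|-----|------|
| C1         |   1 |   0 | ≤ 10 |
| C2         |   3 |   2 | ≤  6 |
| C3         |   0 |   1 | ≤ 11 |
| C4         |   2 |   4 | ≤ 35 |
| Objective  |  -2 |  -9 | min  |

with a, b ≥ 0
Optimal: a = 0, b = 3
Slack at optimum:
  C1: slack = 10
  C2: slack = 0 (binding)
  C3: slack = 8
  C4: slack = 23
  a ≥ 0: a = 0 (binding)
  b ≥ 0: b = 3
Binding constraints: C2, a ≥ 0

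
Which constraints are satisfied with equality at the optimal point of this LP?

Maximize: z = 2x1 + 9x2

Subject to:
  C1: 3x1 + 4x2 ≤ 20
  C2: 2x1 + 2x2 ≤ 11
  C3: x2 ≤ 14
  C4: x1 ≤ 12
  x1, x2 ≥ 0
Optimal: x1 = 0, x2 = 5
Binding: C1, x1 ≥ 0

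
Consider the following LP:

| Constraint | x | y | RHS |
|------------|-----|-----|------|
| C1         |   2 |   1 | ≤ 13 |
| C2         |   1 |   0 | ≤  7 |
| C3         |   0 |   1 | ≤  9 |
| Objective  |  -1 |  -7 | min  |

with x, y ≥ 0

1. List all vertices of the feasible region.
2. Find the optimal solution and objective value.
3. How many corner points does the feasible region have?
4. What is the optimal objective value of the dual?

1. (0, 0), (6.5, 0), (2, 9), (0, 9)
2. x = 2, y = 9, z = -65
3. 4
4. -65 (by strong duality, equal to the primal optimum)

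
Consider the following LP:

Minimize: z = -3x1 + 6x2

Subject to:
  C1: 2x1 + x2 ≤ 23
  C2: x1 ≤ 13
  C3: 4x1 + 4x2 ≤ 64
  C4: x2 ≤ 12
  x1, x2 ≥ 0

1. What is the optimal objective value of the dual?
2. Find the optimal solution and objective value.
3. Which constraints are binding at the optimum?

1. -34.5 (by strong duality, equal to the primal optimum)
2. x1 = 11.5, x2 = 0, z = -34.5
3. C1, x2 ≥ 0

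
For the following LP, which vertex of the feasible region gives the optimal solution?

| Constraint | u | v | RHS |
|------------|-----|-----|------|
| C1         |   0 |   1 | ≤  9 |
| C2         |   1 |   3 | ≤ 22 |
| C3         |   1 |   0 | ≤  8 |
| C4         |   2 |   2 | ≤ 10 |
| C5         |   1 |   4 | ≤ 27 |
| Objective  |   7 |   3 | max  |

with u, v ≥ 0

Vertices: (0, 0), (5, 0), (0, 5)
Evaluating z = 7u + 3v at each vertex:
  (0, 0): z = 0
  (5, 0): z = 35
  (0, 5): z = 15

The largest value is z = 35, attained at (5, 0).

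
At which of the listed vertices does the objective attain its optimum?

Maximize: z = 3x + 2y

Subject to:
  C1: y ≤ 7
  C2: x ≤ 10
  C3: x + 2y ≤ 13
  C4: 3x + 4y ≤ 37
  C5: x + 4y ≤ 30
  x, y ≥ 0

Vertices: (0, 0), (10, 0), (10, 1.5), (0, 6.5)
Evaluating z = 3x + 2y at each vertex:
  (0, 0): z = 0
  (10, 0): z = 30
  (10, 1.5): z = 33
  (0, 6.5): z = 13

The largest value is z = 33, attained at (10, 1.5).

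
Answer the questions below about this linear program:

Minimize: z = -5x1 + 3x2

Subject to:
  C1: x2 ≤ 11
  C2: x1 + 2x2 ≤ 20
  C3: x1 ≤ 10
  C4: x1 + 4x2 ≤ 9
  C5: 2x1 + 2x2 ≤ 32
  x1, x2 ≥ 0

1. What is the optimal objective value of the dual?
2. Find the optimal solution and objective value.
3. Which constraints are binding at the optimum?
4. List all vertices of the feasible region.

1. -45 (by strong duality, equal to the primal optimum)
2. x1 = 9, x2 = 0, z = -45
3. C4, x2 ≥ 0
4. (0, 0), (9, 0), (0, 2.25)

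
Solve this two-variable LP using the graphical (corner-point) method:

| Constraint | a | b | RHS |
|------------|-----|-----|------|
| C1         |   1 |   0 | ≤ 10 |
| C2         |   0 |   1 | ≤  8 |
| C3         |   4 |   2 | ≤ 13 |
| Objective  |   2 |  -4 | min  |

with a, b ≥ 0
Each vertex is the intersection of two constraint boundaries that also satisfies all remaining constraints:
  a = 0 and b = 0 → (0, 0)
  4a + 2b = 13 and b = 0 → (3.25, 0)
  4a + 2b = 13 and a = 0 → (0, 6.5)

Evaluating z = 2a - 4b at each vertex:
  (0, 0): z = 0
  (3.25, 0): z = 6.5
  (0, 6.5): z = -26

The minimum is at (0, 6.5) with z = -26.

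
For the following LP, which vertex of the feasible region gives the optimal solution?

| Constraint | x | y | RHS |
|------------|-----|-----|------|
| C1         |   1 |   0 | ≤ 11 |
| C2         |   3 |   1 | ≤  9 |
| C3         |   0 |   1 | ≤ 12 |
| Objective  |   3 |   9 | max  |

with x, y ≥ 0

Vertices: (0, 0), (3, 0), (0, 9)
Evaluating z = 3x + 9y at each vertex:
  (0, 0): z = 0
  (3, 0): z = 9
  (0, 9): z = 81

The largest value is z = 81, attained at (0, 9).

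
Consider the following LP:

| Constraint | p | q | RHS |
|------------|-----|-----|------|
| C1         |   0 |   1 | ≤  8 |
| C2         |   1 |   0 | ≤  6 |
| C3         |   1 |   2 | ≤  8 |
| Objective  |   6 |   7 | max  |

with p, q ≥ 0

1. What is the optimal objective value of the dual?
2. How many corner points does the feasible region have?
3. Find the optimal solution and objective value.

1. 43 (by strong duality, equal to the primal optimum)
2. 4
3. p = 6, q = 1, z = 43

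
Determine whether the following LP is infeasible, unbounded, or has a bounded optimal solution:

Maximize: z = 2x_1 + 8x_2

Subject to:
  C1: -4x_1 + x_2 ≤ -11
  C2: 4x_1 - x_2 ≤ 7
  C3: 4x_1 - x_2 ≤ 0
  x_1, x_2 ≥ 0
C2 requires 4x_1 - x_2 ≤ 7, while C1 (-4x_1 + x_2 ≤ -11) is equivalent to 4x_1 - x_2 ≥ 11. Together they would need 11 ≤ 4x_1 - x_2 ≤ 7, which is impossible since 11 > 7. No point satisfies all constraints.

Infeasible — the constraint set is empty.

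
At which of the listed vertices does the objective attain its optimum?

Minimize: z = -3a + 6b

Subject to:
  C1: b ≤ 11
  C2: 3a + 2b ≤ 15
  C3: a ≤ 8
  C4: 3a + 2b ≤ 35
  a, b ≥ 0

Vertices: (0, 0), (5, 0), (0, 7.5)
Evaluating z = -3a + 6b at each vertex:
  (0, 0): z = 0
  (5, 0): z = -15
  (0, 7.5): z = 45

The smallest value is z = -15, attained at (5, 0).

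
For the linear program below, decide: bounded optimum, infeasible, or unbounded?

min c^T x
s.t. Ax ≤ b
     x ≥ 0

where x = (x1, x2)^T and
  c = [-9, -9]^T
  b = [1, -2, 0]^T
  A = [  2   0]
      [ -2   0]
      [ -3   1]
One constraint requires 2x1 ≤ 1, while the constraint -2x1 ≤ -2 is equivalent to 2x1 ≥ 2. Together they would need 2 ≤ 2x1 ≤ 1, which is impossible since 2 > 1. No point satisfies all constraints.

The feasible region is empty; the LP is infeasible.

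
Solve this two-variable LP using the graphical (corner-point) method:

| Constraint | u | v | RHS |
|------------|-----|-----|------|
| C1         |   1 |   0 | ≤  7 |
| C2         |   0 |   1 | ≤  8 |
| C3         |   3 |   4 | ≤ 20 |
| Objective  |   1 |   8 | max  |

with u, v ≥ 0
Each vertex is the intersection of two constraint boundaries that also satisfies all remaining constraints:
  u = 0 and v = 0 → (0, 0)
  3u + 4v = 20 and v = 0 → (6.667, 0)
  3u + 4v = 20 and u = 0 → (0, 5)

Evaluating z = u + 8v at each vertex:
  (0, 0): z = 0
  (6.667, 0): z = 6.667
  (0, 5): z = 40

The maximum is at (0, 5) with z = 40.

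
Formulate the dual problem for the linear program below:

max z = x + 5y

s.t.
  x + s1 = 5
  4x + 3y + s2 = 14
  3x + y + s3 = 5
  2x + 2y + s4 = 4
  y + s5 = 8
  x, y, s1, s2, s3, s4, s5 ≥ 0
Minimize: z = 5y1 + 14y2 + 5y3 + 4y4 + 8y5

Subject to:
  C1: -y1 - 4y2 - 3y3 - 2y4 ≤ -1
  C2: -3y2 - y3 - 2y4 - y5 ≤ -5
  y1, y2, y3, y4, y5 ≥ 0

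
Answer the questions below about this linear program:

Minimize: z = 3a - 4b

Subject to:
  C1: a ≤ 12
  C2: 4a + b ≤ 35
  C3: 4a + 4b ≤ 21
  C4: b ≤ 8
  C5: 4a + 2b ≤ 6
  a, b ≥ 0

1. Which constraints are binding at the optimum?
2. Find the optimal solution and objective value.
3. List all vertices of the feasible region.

1. C5, a ≥ 0
2. a = 0, b = 3, z = -12
3. (0, 0), (1.5, 0), (0, 3)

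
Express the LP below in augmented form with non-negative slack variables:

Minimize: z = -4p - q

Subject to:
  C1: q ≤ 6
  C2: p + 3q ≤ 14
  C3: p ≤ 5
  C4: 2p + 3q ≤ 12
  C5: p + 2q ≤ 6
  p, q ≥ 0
min z = -4p - q

s.t.
  q + s1 = 6
  p + 3q + s2 = 14
  p + s3 = 5
  2p + 3q + s4 = 12
  p + 2q + s5 = 6
  p, q, s1, s2, s3, s4, s5 ≥ 0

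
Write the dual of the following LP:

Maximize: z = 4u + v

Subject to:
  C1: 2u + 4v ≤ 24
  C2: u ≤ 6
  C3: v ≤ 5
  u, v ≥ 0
Minimize: z = 24y1 + 6y2 + 5y3

Subject to:
  C1: -2y1 - y2 ≤ -4
  C2: -4y1 - y3 ≤ -1
  y1, y2, y3 ≥ 0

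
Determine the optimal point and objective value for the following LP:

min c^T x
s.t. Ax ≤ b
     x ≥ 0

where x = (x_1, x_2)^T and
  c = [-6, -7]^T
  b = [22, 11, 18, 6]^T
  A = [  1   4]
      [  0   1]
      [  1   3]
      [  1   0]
x_1 = 6, x_2 = 4, z = -64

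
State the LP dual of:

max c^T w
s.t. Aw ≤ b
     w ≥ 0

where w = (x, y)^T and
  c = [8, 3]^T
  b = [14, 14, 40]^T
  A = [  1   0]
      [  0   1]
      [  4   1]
Minimize: z = 14y1 + 14y2 + 40y3

Subject to:
  C1: -y1 - 4y3 ≤ -8
  C2: -y2 - y3 ≤ -3
  y1, y2, y3 ≥ 0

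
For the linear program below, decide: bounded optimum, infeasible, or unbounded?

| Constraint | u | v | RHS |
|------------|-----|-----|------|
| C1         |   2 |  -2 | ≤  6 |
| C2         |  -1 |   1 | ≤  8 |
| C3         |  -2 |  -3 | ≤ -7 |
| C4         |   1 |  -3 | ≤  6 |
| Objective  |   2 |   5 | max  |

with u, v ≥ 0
Feasible point: (0, 3) satisfies every constraint, so the LP is feasible.
Direction d = (1, 1): for each constraint row a, a·d ≤ 0 —
  (2)(1) + (-2)(1) = 0 ≤ 0
  (-1)(1) + (1)(1) = 0 ≤ 0
  (-2)(1) + (-3)(1) = -5 ≤ 0
  (1)(1) + (-3)(1) = -2 ≤ 0
and d ≥ 0, so (0, 3) + t·d stays feasible for every t ≥ 0. Along this ray z = 2u + 5v changes by 7 per unit t, so z → +∞.

Unbounded: there is a feasible ray along which z → +∞.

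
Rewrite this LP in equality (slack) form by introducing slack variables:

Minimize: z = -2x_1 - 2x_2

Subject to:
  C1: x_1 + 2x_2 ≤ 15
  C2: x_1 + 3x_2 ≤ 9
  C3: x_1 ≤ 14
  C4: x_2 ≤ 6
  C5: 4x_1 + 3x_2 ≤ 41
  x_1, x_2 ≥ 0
min z = -2x_1 - 2x_2

s.t.
  x_1 + 2x_2 + s1 = 15
  x_1 + 3x_2 + s2 = 9
  x_1 + s3 = 14
  x_2 + s4 = 6
  4x_1 + 3x_2 + s5 = 41
  x_1, x_2, s1, s2, s3, s4, s5 ≥ 0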